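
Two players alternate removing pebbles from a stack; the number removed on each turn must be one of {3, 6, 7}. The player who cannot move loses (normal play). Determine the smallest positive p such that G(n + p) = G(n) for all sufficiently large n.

n :  0  1  2  3  4  5  6  7  8  9 10 11 12 13 14 15 16 17 18 19 20 21
G :  0  0  0  1  1  1  2  2  2  3  0  0  0  1  1  1  2  2  2  3  0  0
G(n+10) = G(n) holds for n = 0,…,6 (a full window of length max(S) = 7), so the sequence is purely periodic with period 10.

10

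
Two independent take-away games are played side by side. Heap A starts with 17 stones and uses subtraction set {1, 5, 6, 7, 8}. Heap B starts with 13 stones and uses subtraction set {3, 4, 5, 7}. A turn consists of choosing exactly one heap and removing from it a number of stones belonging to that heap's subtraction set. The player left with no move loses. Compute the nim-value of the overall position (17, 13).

1

Heap A, S = {1, 5, 6, 7, 8}:
n :  0  1  2  3  4  5  6  7  8  9 10 11 12 13 14 15 16 17
G :  0  1  0  1  0  1  2  3  2  3  2  3  4  0  1  0  1  0
G_A(17) = 0.
Heap B, S = {3, 4, 5, 7}:
G(0) = 0
G(1) = mex{} = 0
G(2) = mex{} = 0
G(3) = mex{0} = 1
G(4) = mex{0,0} = 1
G(5) = mex{0,0,0} = 1
G(6) = mex{1,0,0} = 2
G(7) = mex{1,1,0,0} = 2
G(8) = mex{1,1,1,0} = 2
G(9) = mex{2,1,1,0} = 3
G(10) = mex{2,2,1,1} = 0
G(11) = mex{2,2,2,1} = 0
G(12) = mex{3,2,2,1} = 0
G(13) = mex{0,3,2,2} = 1
G_B(13) = 1.
Combined Grundy value = 0 ⊕ 1 = 1.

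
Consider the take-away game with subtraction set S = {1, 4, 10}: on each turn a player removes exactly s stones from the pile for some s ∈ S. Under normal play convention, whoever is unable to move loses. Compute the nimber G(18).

0

G(0) = 0
G(1) = mex{0} = 1
G(2) = mex{1} = 0
G(3) = mex{0} = 1
G(4) = mex{1,0} = 2
G(5) = mex{2,1} = 0
G(6) = mex{0,0} = 1
G(7) = mex{1,1} = 0
G(8) = mex{0,2} = 1
G(9) = mex{1,0} = 2
G(10) = mex{2,1,0} = 3
G(11) = mex{3,0,1} = 2
G(12) = mex{2,1,0} = 3
G(13) = mex{3,2,1} = 0
G(14) = mex{0,3,2} = 1
G(15) = mex{1,2,0} = 3
G(16) = mex{3,3,1} = 0
G(17) = mex{0,0,0} = 1
G(18) = mex{1,1,1} = 0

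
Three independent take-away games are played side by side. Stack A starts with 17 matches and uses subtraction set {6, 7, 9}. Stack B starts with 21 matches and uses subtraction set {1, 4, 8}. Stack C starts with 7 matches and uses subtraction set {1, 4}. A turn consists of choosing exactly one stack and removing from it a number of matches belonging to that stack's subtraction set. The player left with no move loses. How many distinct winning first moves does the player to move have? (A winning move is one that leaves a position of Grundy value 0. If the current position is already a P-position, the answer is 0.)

1

Stack A, S = {6, 7, 9}:
G(0) = 0
G(1) = mex{} = 0
G(2) = mex{} = 0
G(3) = mex{} = 0
G(4) = mex{} = 0
G(5) = mex{} = 0
G(6) = mex{0} = 1
G(7) = mex{0,0} = 1
G(8) = mex{0,0} = 1
G(9) = mex{0,0,0} = 1
G(10) = mex{0,0,0} = 1
G(11) = mex{0,0,0} = 1
G(12) = mex{1,0,0} = 2
G(13) = mex{1,1,0} = 2
G(14) = mex{1,1,0} = 2
G(15) = mex{1,1,1} = 0
G(16) = mex{1,1,1} = 0
G(17) = mex{1,1,1} = 0
G_A(17) = 0.
Stack B, S = {1, 4, 8}:
G(0) = 0
G(1) = mex{0} = 1
G(2) = mex{1} = 0
G(3) = mex{0} = 1
G(4) = mex{1,0} = 2
G(5) = mex{2,1} = 0
G(6) = mex{0,0} = 1
G(7) = mex{1,1} = 0
G(8) = mex{0,2,0} = 1
G(9) = mex{1,0,1} = 2
G(10) = mex{2,1,0} = 3
G(11) = mex{3,0,1} = 2
G(12) = mex{2,1,2} = 0
G(13) = mex{0,2,0} = 1
G(14) = mex{1,3,1} = 0
G(15) = mex{0,2,0} = 1
G(16) = mex{1,0,1} = 2
G(17) = mex{2,1,2} = 0
G(18) = mex{0,0,3} = 1
G(19) = mex{1,1,2} = 0
G(20) = mex{0,2,0} = 1
G(21) = mex{1,0,1} = 2
G_B(21) = 2.
Stack C, S = {1, 4}:
G(0) = 0
G(1) = mex{0} = 1
G(2) = mex{1} = 0
G(3) = mex{0} = 1
G(4) = mex{1,0} = 2
G(5) = mex{2,1} = 0
G(6) = mex{0,0} = 1
G(7) = mex{1,1} = 0
G_C(7) = 0.
Combined Grundy value = 0 ⊕ 2 ⊕ 0 = 2.
A winning move leaves total XOR = 0, i.e. changes one component's Grundy value g to g ⊕ X where X is the current total.
Stack A: need g' = 0⊕2 = 2. Options: 17−6→G=1, 17−7→G=1, 17−9→G=1. Hits: 0.
Stack B: need g' = 2⊕2 = 0. Options: 21−1→G=1, 21−4→G=0, 21−8→G=1. Hits: 1.
Stack C: need g' = 0⊕2 = 2. Options: 7−1→G=1, 7−4→G=1. Hits: 0.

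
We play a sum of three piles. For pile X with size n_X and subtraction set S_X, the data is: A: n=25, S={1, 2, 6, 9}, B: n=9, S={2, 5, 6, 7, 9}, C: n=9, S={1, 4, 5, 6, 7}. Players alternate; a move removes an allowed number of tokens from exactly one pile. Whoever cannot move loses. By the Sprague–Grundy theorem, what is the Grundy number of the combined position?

Pile A, S = {1, 2, 6, 9}:
G(0) = 0
G(1) = mex{0} = 1
G(2) = mex{1,0} = 2
G(3) = mex{2,1} = 0
G(4) = mex{0,2} = 1
G(5) = mex{1,0} = 2
G(6) = mex{2,1,0} = 3
G(7) = mex{3,2,1} = 0
G(8) = mex{0,3,2} = 1
G(9) = mex{1,0,0,0} = 2
G(10) = mex{2,1,1,1} = 0
G(11) = mex{0,2,2,2} = 1
G(12) = mex{1,0,3,0} = 2
G(13) = mex{2,1,0,1} = 3
G(14) = mex{3,2,1,2} = 0
G(15) = mex{0,3,2,3} = 1
G(16) = mex{1,0,0,0} = 2
G(17) = mex{2,1,1,1} = 0
G(18) = mex{0,2,2,2} = 1
G(19) = mex{1,0,3,0} = 2
G(20) = mex{2,1,0,1} = 3
G(21) = mex{3,2,1,2} = 0
G(22) = mex{0,3,2,3} = 1
G(23) = mex{1,0,0,0} = 2
G(24) = mex{2,1,1,1} = 0
G(25) = mex{0,2,2,2} = 1
G_A(25) = 1.
Pile B, S = {2, 5, 6, 7, 9}:
n : 0 1 2 3 4 5 6 7 8 9
G : 0 0 1 1 0 2 1 3 2 2
G_B(9) = 2.
Pile C, S = {1, 4, 5, 6, 7}:
n : 0 1 2 3 4 5 6 7 8 9
G : 0 1 0 1 2 3 2 3 4 5
G_C(9) = 5.
Combined Grundy value = 1 ⊕ 2 ⊕ 5 = 6.

6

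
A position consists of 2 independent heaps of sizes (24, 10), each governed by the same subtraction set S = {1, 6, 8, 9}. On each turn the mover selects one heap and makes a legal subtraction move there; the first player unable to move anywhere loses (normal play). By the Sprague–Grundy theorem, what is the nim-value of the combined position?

All heaps use S = {1, 6, 8, 9}:
G(0) = 0
G(1) = mex{0} = 1
G(2) = mex{1} = 0
G(3) = mex{0} = 1
G(4) = mex{1} = 0
G(5) = mex{0} = 1
G(6) = mex{1,0} = 2
G(7) = mex{2,1} = 0
G(8) = mex{0,0,0} = 1
G(9) = mex{1,1,1,0} = 2
G(10) = mex{2,0,0,1} = 3
G(11) = mex{3,1,1,0} = 2
G(12) = mex{2,2,0,1} = 3
G(13) = mex{3,0,1,0} = 2
G(14) = mex{2,1,2,1} = 0
G(15) = mex{0,2,0,2} = 1
G(16) = mex{1,3,1,0} = 2
G(17) = mex{2,2,2,1} = 0
G(18) = mex{0,3,3,2} = 1
G(19) = mex{1,2,2,3} = 0
G(20) = mex{0,0,3,2} = 1
G(21) = mex{1,1,2,3} = 0
G(22) = mex{0,2,0,2} = 1
G(23) = mex{1,0,1,0} = 2
G(24) = mex{2,1,2,1} = 0
Heap A: G(24) = 0.
Heap B: G(10) = 3.
Combined Grundy value = 0 ⊕ 3 = 3.

3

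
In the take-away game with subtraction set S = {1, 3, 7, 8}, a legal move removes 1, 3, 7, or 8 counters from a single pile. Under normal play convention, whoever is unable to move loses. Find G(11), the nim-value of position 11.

n :  0  1  2  3  4  5  6  7  8  9 10 11
G :  0  1  0  1  0  1  0  1  2  3  2  3

3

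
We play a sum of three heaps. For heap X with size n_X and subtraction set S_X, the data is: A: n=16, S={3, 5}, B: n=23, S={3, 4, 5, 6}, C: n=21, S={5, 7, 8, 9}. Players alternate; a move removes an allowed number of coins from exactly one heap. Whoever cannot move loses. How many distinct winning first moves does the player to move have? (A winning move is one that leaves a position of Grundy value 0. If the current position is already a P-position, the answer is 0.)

0

Heap A, S = {3, 5}:
G(0) = 0
G(1) = mex{} = 0
G(2) = mex{} = 0
G(3) = mex{0} = 1
G(4) = mex{0} = 1
G(5) = mex{0,0} = 1
G(6) = mex{1,0} = 2
G(7) = mex{1,0} = 2
G(8) = mex{1,1} = 0
G(9) = mex{2,1} = 0
G(10) = mex{2,1} = 0
G(11) = mex{0,2} = 1
G(12) = mex{0,2} = 1
G(13) = mex{0,0} = 1
G(14) = mex{1,0} = 2
G(15) = mex{1,0} = 2
G(16) = mex{1,1} = 0
G_A(16) = 0.
Heap B, S = {3, 4, 5, 6}:
G(0) = 0
G(1) = mex{} = 0
G(2) = mex{} = 0
G(3) = mex{0} = 1
G(4) = mex{0,0} = 1
G(5) = mex{0,0,0} = 1
G(6) = mex{1,0,0,0} = 2
G(7) = mex{1,1,0,0} = 2
G(8) = mex{1,1,1,0} = 2
G(9) = mex{2,1,1,1} = 0
G(10) = mex{2,2,1,1} = 0
G(11) = mex{2,2,2,1} = 0
G(12) = mex{0,2,2,2} = 1
G(13) = mex{0,0,2,2} = 1
G(14) = mex{0,0,0,2} = 1
G(15) = mex{1,0,0,0} = 2
G(16) = mex{1,1,0,0} = 2
G(17) = mex{1,1,1,0} = 2
G(18) = mex{2,1,1,1} = 0
G(19) = mex{2,2,1,1} = 0
G(20) = mex{2,2,2,1} = 0
G(21) = mex{0,2,2,2} = 1
G(22) = mex{0,0,2,2} = 1
G(23) = mex{0,0,0,2} = 1
G_B(23) = 1.
Heap C, S = {5, 7, 8, 9}:
G(0) = 0
G(1) = mex{} = 0
G(2) = mex{} = 0
G(3) = mex{} = 0
G(4) = mex{} = 0
G(5) = mex{0} = 1
G(6) = mex{0} = 1
G(7) = mex{0,0} = 1
G(8) = mex{0,0,0} = 1
G(9) = mex{0,0,0,0} = 1
G(10) = mex{1,0,0,0} = 2
G(11) = mex{1,0,0,0} = 2
G(12) = mex{1,1,0,0} = 2
G(13) = mex{1,1,1,0} = 2
G(14) = mex{1,1,1,1} = 0
G(15) = mex{2,1,1,1} = 0
G(16) = mex{2,1,1,1} = 0
G(17) = mex{2,2,1,1} = 0
G(18) = mex{2,2,2,1} = 0
G(19) = mex{0,2,2,2} = 1
G(20) = mex{0,2,2,2} = 1
G(21) = mex{0,0,2,2} = 1
G_C(21) = 1.
Combined Grundy value = 0 ⊕ 1 ⊕ 1 = 0.
A winning move leaves total XOR = 0, i.e. changes one component's Grundy value g to g ⊕ X where X is the current total.
Heap A: target g' = 0⊕0 = 0, but every legal move changes the Grundy value (mex property), so 0 moves.
Heap B: target g' = 1⊕0 = 1, but every legal move changes the Grundy value (mex property), so 0 moves.
Heap C: target g' = 1⊕0 = 1, but every legal move changes the Grundy value (mex property), so 0 moves.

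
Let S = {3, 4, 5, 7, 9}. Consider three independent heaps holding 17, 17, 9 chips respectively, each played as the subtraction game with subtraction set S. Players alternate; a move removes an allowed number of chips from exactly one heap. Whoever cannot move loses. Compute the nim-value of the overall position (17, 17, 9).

3

All heaps use S = {3, 4, 5, 7, 9}:
n :  0  1  2  3  4  5  6  7  8  9 10 11 12 13 14 15 16 17
G :  0  0  0  1  1  1  2  2  2  3  3  3  0  0  0  1  1  1
Heap A: G(17) = 1.
Heap B: G(17) = 1.
Heap C: G(9) = 3.
Combined Grundy value = 1 ⊕ 1 ⊕ 3 = 3.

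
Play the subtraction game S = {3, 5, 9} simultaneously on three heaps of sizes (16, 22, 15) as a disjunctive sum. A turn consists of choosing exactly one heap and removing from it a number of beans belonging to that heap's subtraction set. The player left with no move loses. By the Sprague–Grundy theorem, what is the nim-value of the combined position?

1

All heaps use S = {3, 5, 9}:
G(0) = 0
G(1) = mex{} = 0
G(2) = mex{} = 0
G(3) = mex{0} = 1
G(4) = mex{0} = 1
G(5) = mex{0,0} = 1
G(6) = mex{1,0} = 2
G(7) = mex{1,0} = 2
G(8) = mex{1,1} = 0
G(9) = mex{2,1,0} = 3
G(10) = mex{2,1,0} = 3
G(11) = mex{0,2,0} = 1
G(12) = mex{3,2,1} = 0
G(13) = mex{3,0,1} = 2
G(14) = mex{1,3,1} = 0
G(15) = mex{0,3,2} = 1
G(16) = mex{2,1,2} = 0
G(17) = mex{0,0,0} = 1
G(18) = mex{1,2,3} = 0
G(19) = mex{0,0,3} = 1
G(20) = mex{1,1,1} = 0
G(21) = mex{0,0,0} = 1
G(22) = mex{1,1,2} = 0
Heap A: G(16) = 0.
Heap B: G(22) = 0.
Heap C: G(15) = 1.
Combined Grundy value = 0 ⊕ 0 ⊕ 1 = 1.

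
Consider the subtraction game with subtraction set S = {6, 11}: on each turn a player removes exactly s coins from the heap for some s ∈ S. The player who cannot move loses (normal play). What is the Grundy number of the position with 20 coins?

n :  0  1  2  3  4  5  6  7  8  9 10 11 12 13 14 15 16 17 18 19 20
G :  0  0  0  0  0  0  1  1  1  1  1  1  2  2  2  2  2  0  0  0  0

0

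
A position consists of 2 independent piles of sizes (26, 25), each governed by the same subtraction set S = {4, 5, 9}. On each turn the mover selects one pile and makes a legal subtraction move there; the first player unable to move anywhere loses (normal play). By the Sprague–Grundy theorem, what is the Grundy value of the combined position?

3

All piles use S = {4, 5, 9}:
n :  0  1  2  3  4  5  6  7  8  9 10 11 12 13 14 15 16 17 18 19 20 21 22 23 24 25 26
G :  0  0  0  0  1  1  1  1  2  2  2  2  3  0  0  0  0  1  1  1  1  2  2  2  2  3  0
Pile A: G(26) = 0.
Pile B: G(25) = 3.
Combined Grundy value = 0 ⊕ 3 = 3.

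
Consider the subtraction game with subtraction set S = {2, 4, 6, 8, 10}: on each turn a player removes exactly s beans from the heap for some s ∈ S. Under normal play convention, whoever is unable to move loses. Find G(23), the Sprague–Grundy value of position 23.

5

n :  0  1  2  3  4  5  6  7  8  9 10 11 12 13 14 15 16 17 18 19 20 21 22 23
G :  0  0  1  1  2  2  3  3  4  4  5  5  0  0  1  1  2  2  3  3  4  4  5  5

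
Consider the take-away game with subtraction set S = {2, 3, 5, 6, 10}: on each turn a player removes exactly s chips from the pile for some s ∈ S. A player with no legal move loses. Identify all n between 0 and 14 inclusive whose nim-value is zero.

0, 1, 8, 9

n :  0  1  2  3  4  5  6  7  8  9 10 11 12 13 14
G :  0  0  1  1  2  2  3  3  0  0  1  1  2  2  3
P-positions are exactly the n with G(n) = 0.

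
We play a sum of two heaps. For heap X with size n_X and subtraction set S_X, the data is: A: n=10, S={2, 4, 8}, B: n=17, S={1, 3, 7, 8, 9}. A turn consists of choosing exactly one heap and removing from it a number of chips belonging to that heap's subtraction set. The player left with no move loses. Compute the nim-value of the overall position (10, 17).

3

Heap A, S = {2, 4, 8}:
G(0) = 0
G(1) = mex{} = 0
G(2) = mex{0} = 1
G(3) = mex{0} = 1
G(4) = mex{1,0} = 2
G(5) = mex{1,0} = 2
G(6) = mex{2,1} = 0
G(7) = mex{2,1} = 0
G(8) = mex{0,2,0} = 1
G(9) = mex{0,2,0} = 1
G(10) = mex{1,0,1} = 2
G_A(10) = 2.
Heap B, S = {1, 3, 7, 8, 9}:
G(0) = 0
G(1) = mex{0} = 1
G(2) = mex{1} = 0
G(3) = mex{0,0} = 1
G(4) = mex{1,1} = 0
G(5) = mex{0,0} = 1
G(6) = mex{1,1} = 0
G(7) = mex{0,0,0} = 1
G(8) = mex{1,1,1,0} = 2
G(9) = mex{2,0,0,1,0} = 3
G(10) = mex{3,1,1,0,1} = 2
G(11) = mex{2,2,0,1,0} = 3
G(12) = mex{3,3,1,0,1} = 2
G(13) = mex{2,2,0,1,0} = 3
G(14) = mex{3,3,1,0,1} = 2
G(15) = mex{2,2,2,1,0} = 3
G(16) = mex{3,3,3,2,1} = 0
G(17) = mex{0,2,2,3,2} = 1
G_B(17) = 1.
Combined Grundy value = 2 ⊕ 1 = 3.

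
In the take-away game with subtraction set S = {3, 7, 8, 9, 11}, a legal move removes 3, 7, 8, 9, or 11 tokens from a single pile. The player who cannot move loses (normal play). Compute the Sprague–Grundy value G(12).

2

n :  0  1  2  3  4  5  6  7  8  9 10 11 12
G :  0  0  0  1  1  1  0  2  2  1  3  3  2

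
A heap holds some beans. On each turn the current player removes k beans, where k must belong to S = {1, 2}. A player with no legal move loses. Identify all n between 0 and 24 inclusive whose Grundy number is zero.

0, 3, 6, 9, 12, 15, 18, 21, 24

n :  0  1  2  3  4  5  6  7  8  9 10 11 12 13 14 15 16 17 18 19 20 21 22 23 24
G :  0  1  2  0  1  2  0  1  2  0  1  2  0  1  2  0  1  2  0  1  2  0  1  2  0
P-positions are exactly the n with G(n) = 0.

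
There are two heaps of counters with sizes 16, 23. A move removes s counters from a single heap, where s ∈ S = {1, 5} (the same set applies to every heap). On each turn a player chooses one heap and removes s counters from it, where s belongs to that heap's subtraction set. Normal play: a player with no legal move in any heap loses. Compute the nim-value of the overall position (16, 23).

1

All heaps use S = {1, 5}:
n :  0  1  2  3  4  5  6  7  8  9 10 11 12 13 14 15 16 17 18 19 20 21 22 23
G :  0  1  0  1  0  1  0  1  0  1  0  1  0  1  0  1  0  1  0  1  0  1  0  1
Heap A: G(16) = 0.
Heap B: G(23) = 1.
Combined Grundy value = 0 ⊕ 1 = 1.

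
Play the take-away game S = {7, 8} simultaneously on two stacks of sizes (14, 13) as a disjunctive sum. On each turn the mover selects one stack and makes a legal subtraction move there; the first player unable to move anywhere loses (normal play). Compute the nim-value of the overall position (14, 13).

3

All stacks use S = {7, 8}:
n :  0  1  2  3  4  5  6  7  8  9 10 11 12 13 14
G :  0  0  0  0  0  0  0  1  1  1  1  1  1  1  2
Stack A: G(14) = 2.
Stack B: G(13) = 1.
Combined Grundy value = 2 ⊕ 1 = 3.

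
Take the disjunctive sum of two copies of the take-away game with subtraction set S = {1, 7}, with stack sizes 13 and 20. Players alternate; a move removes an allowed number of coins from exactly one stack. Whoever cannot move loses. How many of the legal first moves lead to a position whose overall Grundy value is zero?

All stacks use S = {1, 7}:
n :  0  1  2  3  4  5  6  7  8  9 10 11 12 13 14 15 16 17 18 19 20
G :  0  1  0  1  0  1  0  1  0  1  0  1  0  1  0  1  0  1  0  1  0
Stack A: G(13) = 1.
Stack B: G(20) = 0.
Combined Grundy value = 1 ⊕ 0 = 1.
A winning move leaves total XOR = 0, i.e. changes one component's Grundy value g to g ⊕ X where X is the current total.
Stack A: need g' = 1⊕1 = 0. Options: 13−1→G=0, 13−7→G=0. Hits: 2.
Stack B: need g' = 0⊕1 = 1. Options: 20−1→G=1, 20−7→G=1. Hits: 2.

4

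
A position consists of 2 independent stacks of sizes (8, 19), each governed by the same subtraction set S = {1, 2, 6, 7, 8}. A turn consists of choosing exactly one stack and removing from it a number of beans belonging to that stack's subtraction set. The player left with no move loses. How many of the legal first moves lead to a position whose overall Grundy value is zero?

2

All stacks use S = {1, 2, 6, 7, 8}:
G(0) = 0
G(1) = mex{0} = 1
G(2) = mex{1,0} = 2
G(3) = mex{2,1} = 0
G(4) = mex{0,2} = 1
G(5) = mex{1,0} = 2
G(6) = mex{2,1,0} = 3
G(7) = mex{3,2,1,0} = 4
G(8) = mex{4,3,2,1,0} = 5
G(9) = mex{5,4,0,2,1} = 3
G(10) = mex{3,5,1,0,2} = 4
G(11) = mex{4,3,2,1,0} = 5
G(12) = mex{5,4,3,2,1} = 0
G(13) = mex{0,5,4,3,2} = 1
G(14) = mex{1,0,5,4,3} = 2
G(15) = mex{2,1,3,5,4} = 0
G(16) = mex{0,2,4,3,5} = 1
G(17) = mex{1,0,5,4,3} = 2
G(18) = mex{2,1,0,5,4} = 3
G(19) = mex{3,2,1,0,5} = 4
Stack A: G(8) = 5.
Stack B: G(19) = 4.
Combined Grundy value = 5 ⊕ 4 = 1.
A winning move leaves total XOR = 0, i.e. changes one component's Grundy value g to g ⊕ X where X is the current total.
Stack A: need g' = 5⊕1 = 4. Options: 8−1→G=4, 8−2→G=3, 8−6→G=2, 8−7→G=1, 8−8→G=0. Hits: 1.
Stack B: need g' = 4⊕1 = 5. Options: 19−1→G=3, 19−2→G=2, 19−6→G=1, 19−7→G=0, 19−8→G=5. Hits: 1.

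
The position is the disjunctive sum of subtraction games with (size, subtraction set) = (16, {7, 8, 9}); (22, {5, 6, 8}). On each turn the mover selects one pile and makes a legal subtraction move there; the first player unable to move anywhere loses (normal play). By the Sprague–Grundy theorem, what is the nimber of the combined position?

Pile A, S = {7, 8, 9}:
n :  0  1  2  3  4  5  6  7  8  9 10 11 12 13 14 15 16
G :  0  0  0  0  0  0  0  1  1  1  1  1  1  1  2  2  0
G_A(16) = 0.
Pile B, S = {5, 6, 8}:
G(0) = 0
G(1) = mex{} = 0
G(2) = mex{} = 0
G(3) = mex{} = 0
G(4) = mex{} = 0
G(5) = mex{0} = 1
G(6) = mex{0,0} = 1
G(7) = mex{0,0} = 1
G(8) = mex{0,0,0} = 1
G(9) = mex{0,0,0} = 1
G(10) = mex{1,0,0} = 2
G(11) = mex{1,1,0} = 2
G(12) = mex{1,1,0} = 2
G(13) = mex{1,1,1} = 0
G(14) = mex{1,1,1} = 0
G(15) = mex{2,1,1} = 0
G(16) = mex{2,2,1} = 0
G(17) = mex{2,2,1} = 0
G(18) = mex{0,2,2} = 1
G(19) = mex{0,0,2} = 1
G(20) = mex{0,0,2} = 1
G(21) = mex{0,0,0} = 1
G(22) = mex{0,0,0} = 1
G_B(22) = 1.
Combined Grundy value = 0 ⊕ 1 = 1.

1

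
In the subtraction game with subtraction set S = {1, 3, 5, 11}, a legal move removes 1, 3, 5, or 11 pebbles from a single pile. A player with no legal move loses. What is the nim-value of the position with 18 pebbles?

0

n :  0  1  2  3  4  5  6  7  8  9 10 11 12 13 14 15 16 17 18
G :  0  1  0  1  0  1  0  1  0  1  0  1  0  1  0  1  0  1  0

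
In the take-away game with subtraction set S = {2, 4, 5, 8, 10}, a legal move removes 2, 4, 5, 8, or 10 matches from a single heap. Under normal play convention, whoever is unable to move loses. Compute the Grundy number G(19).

3

G(0) = 0
G(1) = mex{} = 0
G(2) = mex{0} = 1
G(3) = mex{0} = 1
G(4) = mex{1,0} = 2
G(5) = mex{1,0,0} = 2
G(6) = mex{2,1,0} = 3
G(7) = mex{2,1,1} = 0
G(8) = mex{3,2,1,0} = 4
G(9) = mex{0,2,2,0} = 1
G(10) = mex{4,3,2,1,0} = 5
G(11) = mex{1,0,3,1,0} = 2
G(12) = mex{5,4,0,2,1} = 3
G(13) = mex{2,1,4,2,1} = 0
G(14) = mex{3,5,1,3,2} = 0
G(15) = mex{0,2,5,0,2} = 1
G(16) = mex{0,3,2,4,3} = 1
G(17) = mex{1,0,3,1,0} = 2
G(18) = mex{1,0,0,5,4} = 2
G(19) = mex{2,1,0,2,1} = 3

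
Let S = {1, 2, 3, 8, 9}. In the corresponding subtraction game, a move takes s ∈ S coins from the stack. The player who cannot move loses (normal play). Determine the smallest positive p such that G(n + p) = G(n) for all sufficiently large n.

G(0) = 0
G(1) = mex{0} = 1
G(2) = mex{1,0} = 2
G(3) = mex{2,1,0} = 3
G(4) = mex{3,2,1} = 0
G(5) = mex{0,3,2} = 1
G(6) = mex{1,0,3} = 2
G(7) = mex{2,1,0} = 3
G(8) = mex{3,2,1,0} = 4
G(9) = mex{4,3,2,1,0} = 5
G(10) = mex{5,4,3,2,1} = 0
G(11) = mex{0,5,4,3,2} = 1
G(12) = mex{1,0,5,0,3} = 2
G(13) = mex{2,1,0,1,0} = 3
G(14) = mex{3,2,1,2,1} = 0
G(15) = mex{0,3,2,3,2} = 1
G(16) = mex{1,0,3,4,3} = 2
G(17) = mex{2,1,0,5,4} = 3
G(18) = mex{3,2,1,0,5} = 4
G(19) = mex{4,3,2,1,0} = 5
G(20) = mex{5,4,3,2,1} = 0
G(21) = mex{0,5,4,3,2} = 1
G(n+10) = G(n) holds for n = 0,…,8 (a full window of length max(S) = 9), so the sequence is purely periodic with period 10.

10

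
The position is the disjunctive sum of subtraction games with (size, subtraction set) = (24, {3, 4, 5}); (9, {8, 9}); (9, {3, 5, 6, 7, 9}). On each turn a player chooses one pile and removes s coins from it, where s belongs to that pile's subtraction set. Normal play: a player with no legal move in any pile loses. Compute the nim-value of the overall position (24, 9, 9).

Pile A, S = {3, 4, 5}:
n :  0  1  2  3  4  5  6  7  8  9 10 11 12 13 14 15 16 17 18 19 20 21 22 23 24
G :  0  0  0  1  1  1  2  2  0  0  0  1  1  1  2  2  0  0  0  1  1  1  2  2  0
G_A(24) = 0.
Pile B, S = {8, 9}:
n : 0 1 2 3 4 5 6 7 8 9
G : 0 0 0 0 0 0 0 0 1 1
G_B(9) = 1.
Pile C, S = {3, 5, 6, 7, 9}:
G(0) = 0
G(1) = mex{} = 0
G(2) = mex{} = 0
G(3) = mex{0} = 1
G(4) = mex{0} = 1
G(5) = mex{0,0} = 1
G(6) = mex{1,0,0} = 2
G(7) = mex{1,0,0,0} = 2
G(8) = mex{1,1,0,0} = 2
G(9) = mex{2,1,1,0,0} = 3
G_C(9) = 3.
Combined Grundy value = 0 ⊕ 1 ⊕ 3 = 2.

2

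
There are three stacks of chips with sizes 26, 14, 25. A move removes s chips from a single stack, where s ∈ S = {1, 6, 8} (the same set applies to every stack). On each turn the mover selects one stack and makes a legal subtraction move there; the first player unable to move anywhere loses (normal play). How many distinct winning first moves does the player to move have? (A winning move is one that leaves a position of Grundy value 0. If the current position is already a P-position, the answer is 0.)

6

All stacks use S = {1, 6, 8}:
G(0) = 0
G(1) = mex{0} = 1
G(2) = mex{1} = 0
G(3) = mex{0} = 1
G(4) = mex{1} = 0
G(5) = mex{0} = 1
G(6) = mex{1,0} = 2
G(7) = mex{2,1} = 0
G(8) = mex{0,0,0} = 1
G(9) = mex{1,1,1} = 0
G(10) = mex{0,0,0} = 1
G(11) = mex{1,1,1} = 0
G(12) = mex{0,2,0} = 1
G(13) = mex{1,0,1} = 2
G(14) = mex{2,1,2} = 0
G(15) = mex{0,0,0} = 1
G(16) = mex{1,1,1} = 0
G(17) = mex{0,0,0} = 1
G(18) = mex{1,1,1} = 0
G(19) = mex{0,2,0} = 1
G(20) = mex{1,0,1} = 2
G(21) = mex{2,1,2} = 0
G(22) = mex{0,0,0} = 1
G(23) = mex{1,1,1} = 0
G(24) = mex{0,0,0} = 1
G(25) = mex{1,1,1} = 0
G(26) = mex{0,2,0} = 1
Stack A: G(26) = 1.
Stack B: G(14) = 0.
Stack C: G(25) = 0.
Combined Grundy value = 1 ⊕ 0 ⊕ 0 = 1.
A winning move leaves total XOR = 0, i.e. changes one component's Grundy value g to g ⊕ X where X is the current total.
Stack A: need g' = 1⊕1 = 0. Options: 26−1→G=0, 26−6→G=2, 26−8→G=0. Hits: 2.
Stack B: need g' = 0⊕1 = 1. Options: 14−1→G=2, 14−6→G=1, 14−8→G=2. Hits: 1.
Stack C: need g' = 0⊕1 = 1. Options: 25−1→G=1, 25−6→G=1, 25−8→G=1. Hits: 3.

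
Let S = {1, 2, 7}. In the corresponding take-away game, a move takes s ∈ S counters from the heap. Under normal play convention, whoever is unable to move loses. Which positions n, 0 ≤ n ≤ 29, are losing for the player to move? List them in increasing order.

0, 3, 6, 9, 12, 15, 18, 21, 24, 27

G(0) = 0
G(1) = mex{0} = 1
G(2) = mex{1,0} = 2
G(3) = mex{2,1} = 0
G(4) = mex{0,2} = 1
G(5) = mex{1,0} = 2
G(6) = mex{2,1} = 0
G(7) = mex{0,2,0} = 1
G(8) = mex{1,0,1} = 2
G(9) = mex{2,1,2} = 0
G(10) = mex{0,2,0} = 1
G(11) = mex{1,0,1} = 2
G(12) = mex{2,1,2} = 0
G(13) = mex{0,2,0} = 1
G(14) = mex{1,0,1} = 2
G(15) = mex{2,1,2} = 0
G(16) = mex{0,2,0} = 1
G(17) = mex{1,0,1} = 2
G(18) = mex{2,1,2} = 0
G(19) = mex{0,2,0} = 1
G(20) = mex{1,0,1} = 2
G(21) = mex{2,1,2} = 0
G(22) = mex{0,2,0} = 1
G(23) = mex{1,0,1} = 2
G(24) = mex{2,1,2} = 0
G(25) = mex{0,2,0} = 1
G(26) = mex{1,0,1} = 2
G(27) = mex{2,1,2} = 0
G(28) = mex{0,2,0} = 1
G(29) = mex{1,0,1} = 2
P-positions are exactly the n with G(n) = 0.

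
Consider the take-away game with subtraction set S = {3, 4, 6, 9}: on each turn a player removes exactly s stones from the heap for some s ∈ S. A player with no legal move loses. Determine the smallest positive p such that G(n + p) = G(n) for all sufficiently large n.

12

G(0) = 0
G(1) = mex{} = 0
G(2) = mex{} = 0
G(3) = mex{0} = 1
G(4) = mex{0,0} = 1
G(5) = mex{0,0} = 1
G(6) = mex{1,0,0} = 2
G(7) = mex{1,1,0} = 2
G(8) = mex{1,1,0} = 2
G(9) = mex{2,1,1,0} = 3
G(10) = mex{2,2,1,0} = 3
G(11) = mex{2,2,1,0} = 3
G(12) = mex{3,2,2,1} = 0
G(13) = mex{3,3,2,1} = 0
G(14) = mex{3,3,2,1} = 0
G(15) = mex{0,3,3,2} = 1
G(16) = mex{0,0,3,2} = 1
G(17) = mex{0,0,3,2} = 1
G(18) = mex{1,0,0,3} = 2
G(19) = mex{1,1,0,3} = 2
G(20) = mex{1,1,0,3} = 2
G(21) = mex{2,1,1,0} = 3
G(22) = mex{2,2,1,0} = 3
G(23) = mex{2,2,1,0} = 3
G(24) = mex{3,2,2,1} = 0
G(25) = mex{3,3,2,1} = 0
G(n+12) = G(n) holds for n = 0,…,8 (a full window of length max(S) = 9), so the sequence is purely periodic with period 12.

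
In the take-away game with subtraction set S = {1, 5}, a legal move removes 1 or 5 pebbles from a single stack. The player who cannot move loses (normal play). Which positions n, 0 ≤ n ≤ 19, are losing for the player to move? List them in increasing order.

G(0) = 0
G(1) = mex{0} = 1
G(2) = mex{1} = 0
G(3) = mex{0} = 1
G(4) = mex{1} = 0
G(5) = mex{0,0} = 1
G(6) = mex{1,1} = 0
G(7) = mex{0,0} = 1
G(8) = mex{1,1} = 0
G(9) = mex{0,0} = 1
G(10) = mex{1,1} = 0
G(11) = mex{0,0} = 1
G(12) = mex{1,1} = 0
G(13) = mex{0,0} = 1
G(14) = mex{1,1} = 0
G(15) = mex{0,0} = 1
G(16) = mex{1,1} = 0
G(17) = mex{0,0} = 1
G(18) = mex{1,1} = 0
G(19) = mex{0,0} = 1
P-positions are exactly the n with G(n) = 0.

0, 2, 4, 6, 8, 10, 12, 14, 16, 18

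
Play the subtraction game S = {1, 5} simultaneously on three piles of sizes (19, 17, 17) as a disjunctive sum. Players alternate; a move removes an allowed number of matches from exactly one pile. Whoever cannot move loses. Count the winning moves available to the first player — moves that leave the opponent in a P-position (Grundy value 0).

All piles use S = {1, 5}:
G(0) = 0
G(1) = mex{0} = 1
G(2) = mex{1} = 0
G(3) = mex{0} = 1
G(4) = mex{1} = 0
G(5) = mex{0,0} = 1
G(6) = mex{1,1} = 0
G(7) = mex{0,0} = 1
G(8) = mex{1,1} = 0
G(9) = mex{0,0} = 1
G(10) = mex{1,1} = 0
G(11) = mex{0,0} = 1
G(12) = mex{1,1} = 0
G(13) = mex{0,0} = 1
G(14) = mex{1,1} = 0
G(15) = mex{0,0} = 1
G(16) = mex{1,1} = 0
G(17) = mex{0,0} = 1
G(18) = mex{1,1} = 0
G(19) = mex{0,0} = 1
Pile A: G(19) = 1.
Pile B: G(17) = 1.
Pile C: G(17) = 1.
Combined Grundy value = 1 ⊕ 1 ⊕ 1 = 1.
A winning move leaves total XOR = 0, i.e. changes one component's Grundy value g to g ⊕ X where X is the current total.
Pile A: need g' = 1⊕1 = 0. Options: 19−1→G=0, 19−5→G=0. Hits: 2.
Pile B: need g' = 1⊕1 = 0. Options: 17−1→G=0, 17−5→G=0. Hits: 2.
Pile C: need g' = 1⊕1 = 0. Options: 17−1→G=0, 17−5→G=0. Hits: 2.

6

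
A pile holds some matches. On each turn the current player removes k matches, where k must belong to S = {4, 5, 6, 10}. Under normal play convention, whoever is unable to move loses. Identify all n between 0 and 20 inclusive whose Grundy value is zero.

0, 1, 2, 3, 14, 15, 16, 17

G(0) = 0
G(1) = mex{} = 0
G(2) = mex{} = 0
G(3) = mex{} = 0
G(4) = mex{0} = 1
G(5) = mex{0,0} = 1
G(6) = mex{0,0,0} = 1
G(7) = mex{0,0,0} = 1
G(8) = mex{1,0,0} = 2
G(9) = mex{1,1,0} = 2
G(10) = mex{1,1,1,0} = 2
G(11) = mex{1,1,1,0} = 2
G(12) = mex{2,1,1,0} = 3
G(13) = mex{2,2,1,0} = 3
G(14) = mex{2,2,2,1} = 0
G(15) = mex{2,2,2,1} = 0
G(16) = mex{3,2,2,1} = 0
G(17) = mex{3,3,2,1} = 0
G(18) = mex{0,3,3,2} = 1
G(19) = mex{0,0,3,2} = 1
G(20) = mex{0,0,0,2} = 1
P-positions are exactly the n with G(n) = 0.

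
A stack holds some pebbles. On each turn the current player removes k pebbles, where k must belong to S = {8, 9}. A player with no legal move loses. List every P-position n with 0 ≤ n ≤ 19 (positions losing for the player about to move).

0, 1, 2, 3, 4, 5, 6, 7, 17, 18, 19

G(0) = 0
G(1) = mex{} = 0
G(2) = mex{} = 0
G(3) = mex{} = 0
G(4) = mex{} = 0
G(5) = mex{} = 0
G(6) = mex{} = 0
G(7) = mex{} = 0
G(8) = mex{0} = 1
G(9) = mex{0,0} = 1
G(10) = mex{0,0} = 1
G(11) = mex{0,0} = 1
G(12) = mex{0,0} = 1
G(13) = mex{0,0} = 1
G(14) = mex{0,0} = 1
G(15) = mex{0,0} = 1
G(16) = mex{1,0} = 2
G(17) = mex{1,1} = 0
G(18) = mex{1,1} = 0
G(19) = mex{1,1} = 0
P-positions are exactly the n with G(n) = 0.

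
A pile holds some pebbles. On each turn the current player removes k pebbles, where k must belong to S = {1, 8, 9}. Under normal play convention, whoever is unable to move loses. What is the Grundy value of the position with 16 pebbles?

0

G(0) = 0
G(1) = mex{0} = 1
G(2) = mex{1} = 0
G(3) = mex{0} = 1
G(4) = mex{1} = 0
G(5) = mex{0} = 1
G(6) = mex{1} = 0
G(7) = mex{0} = 1
G(8) = mex{1,0} = 2
G(9) = mex{2,1,0} = 3
G(10) = mex{3,0,1} = 2
G(11) = mex{2,1,0} = 3
G(12) = mex{3,0,1} = 2
G(13) = mex{2,1,0} = 3
G(14) = mex{3,0,1} = 2
G(15) = mex{2,1,0} = 3
G(16) = mex{3,2,1} = 0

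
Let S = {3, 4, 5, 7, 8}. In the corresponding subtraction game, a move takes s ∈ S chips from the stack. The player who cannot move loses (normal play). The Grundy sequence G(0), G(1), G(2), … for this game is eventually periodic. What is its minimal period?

11

G(0) = 0
G(1) = mex{} = 0
G(2) = mex{} = 0
G(3) = mex{0} = 1
G(4) = mex{0,0} = 1
G(5) = mex{0,0,0} = 1
G(6) = mex{1,0,0} = 2
G(7) = mex{1,1,0,0} = 2
G(8) = mex{1,1,1,0,0} = 2
G(9) = mex{2,1,1,0,0} = 3
G(10) = mex{2,2,1,1,0} = 3
G(11) = mex{2,2,2,1,1} = 0
G(12) = mex{3,2,2,1,1} = 0
G(13) = mex{3,3,2,2,1} = 0
G(14) = mex{0,3,3,2,2} = 1
G(15) = mex{0,0,3,2,2} = 1
G(16) = mex{0,0,0,3,2} = 1
G(17) = mex{1,0,0,3,3} = 2
G(18) = mex{1,1,0,0,3} = 2
G(19) = mex{1,1,1,0,0} = 2
G(20) = mex{2,1,1,0,0} = 3
G(21) = mex{2,2,1,1,0} = 3
G(22) = mex{2,2,2,1,1} = 0
G(23) = mex{3,2,2,1,1} = 0
G(n+11) = G(n) holds for n = 0,…,7 (a full window of length max(S) = 8), so the sequence is purely periodic with period 11.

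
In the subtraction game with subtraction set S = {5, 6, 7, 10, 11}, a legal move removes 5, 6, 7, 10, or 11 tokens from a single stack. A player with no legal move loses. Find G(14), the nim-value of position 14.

n :  0  1  2  3  4  5  6  7  8  9 10 11 12 13 14
G :  0  0  0  0  0  1  1  1  1  1  2  2  2  2  2

2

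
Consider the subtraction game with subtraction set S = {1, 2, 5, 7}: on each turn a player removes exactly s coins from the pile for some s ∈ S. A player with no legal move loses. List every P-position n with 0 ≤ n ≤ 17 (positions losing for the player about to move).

0, 3, 6, 9, 12, 15

G(0) = 0
G(1) = mex{0} = 1
G(2) = mex{1,0} = 2
G(3) = mex{2,1} = 0
G(4) = mex{0,2} = 1
G(5) = mex{1,0,0} = 2
G(6) = mex{2,1,1} = 0
G(7) = mex{0,2,2,0} = 1
G(8) = mex{1,0,0,1} = 2
G(9) = mex{2,1,1,2} = 0
G(10) = mex{0,2,2,0} = 1
G(11) = mex{1,0,0,1} = 2
G(12) = mex{2,1,1,2} = 0
G(13) = mex{0,2,2,0} = 1
G(14) = mex{1,0,0,1} = 2
G(15) = mex{2,1,1,2} = 0
G(16) = mex{0,2,2,0} = 1
G(17) = mex{1,0,0,1} = 2
P-positions are exactly the n with G(n) = 0.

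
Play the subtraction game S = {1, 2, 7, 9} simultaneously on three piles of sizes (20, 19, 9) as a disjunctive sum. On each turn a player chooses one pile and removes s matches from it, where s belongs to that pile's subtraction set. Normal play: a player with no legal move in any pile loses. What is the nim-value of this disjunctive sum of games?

All piles use S = {1, 2, 7, 9}:
G(0) = 0
G(1) = mex{0} = 1
G(2) = mex{1,0} = 2
G(3) = mex{2,1} = 0
G(4) = mex{0,2} = 1
G(5) = mex{1,0} = 2
G(6) = mex{2,1} = 0
G(7) = mex{0,2,0} = 1
G(8) = mex{1,0,1} = 2
G(9) = mex{2,1,2,0} = 3
G(10) = mex{3,2,0,1} = 4
G(11) = mex{4,3,1,2} = 0
G(12) = mex{0,4,2,0} = 1
G(13) = mex{1,0,0,1} = 2
G(14) = mex{2,1,1,2} = 0
G(15) = mex{0,2,2,0} = 1
G(16) = mex{1,0,3,1} = 2
G(17) = mex{2,1,4,2} = 0
G(18) = mex{0,2,0,3} = 1
G(19) = mex{1,0,1,4} = 2
G(20) = mex{2,1,2,0} = 3
Pile A: G(20) = 3.
Pile B: G(19) = 2.
Pile C: G(9) = 3.
Combined Grundy value = 3 ⊕ 2 ⊕ 3 = 2.

2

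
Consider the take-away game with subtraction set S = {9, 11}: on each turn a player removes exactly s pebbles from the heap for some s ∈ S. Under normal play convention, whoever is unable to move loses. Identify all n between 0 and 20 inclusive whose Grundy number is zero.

n :  0  1  2  3  4  5  6  7  8  9 10 11 12 13 14 15 16 17 18 19 20
G :  0  0  0  0  0  0  0  0  0  1  1  1  1  1  1  1  1  1  2  2  0
P-positions are exactly the n with G(n) = 0.

0, 1, 2, 3, 4, 5, 6, 7, 8, 20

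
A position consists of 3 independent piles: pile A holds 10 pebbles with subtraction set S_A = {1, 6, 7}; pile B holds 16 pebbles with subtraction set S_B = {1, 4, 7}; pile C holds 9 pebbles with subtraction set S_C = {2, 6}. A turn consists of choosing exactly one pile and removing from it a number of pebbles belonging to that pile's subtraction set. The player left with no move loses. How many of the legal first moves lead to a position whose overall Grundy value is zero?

Pile A, S = {1, 6, 7}:
G(0) = 0
G(1) = mex{0} = 1
G(2) = mex{1} = 0
G(3) = mex{0} = 1
G(4) = mex{1} = 0
G(5) = mex{0} = 1
G(6) = mex{1,0} = 2
G(7) = mex{2,1,0} = 3
G(8) = mex{3,0,1} = 2
G(9) = mex{2,1,0} = 3
G(10) = mex{3,0,1} = 2
G_A(10) = 2.
Pile B, S = {1, 4, 7}:
n :  0  1  2  3  4  5  6  7  8  9 10 11 12 13 14 15 16
G :  0  1  0  1  2  0  1  2  0  1  0  1  2  0  1  2  0
G_B(16) = 0.
Pile C, S = {2, 6}:
n : 0 1 2 3 4 5 6 7 8 9
G : 0 0 1 1 0 0 1 1 0 0
G_C(9) = 0.
Combined Grundy value = 2 ⊕ 0 ⊕ 0 = 2.
A winning move leaves total XOR = 0, i.e. changes one component's Grundy value g to g ⊕ X where X is the current total.
Pile A: need g' = 2⊕2 = 0. Options: 10−1→G=3, 10−6→G=0, 10−7→G=1. Hits: 1.
Pile B: need g' = 0⊕2 = 2. Options: 16−1→G=2, 16−4→G=2, 16−7→G=1. Hits: 2.
Pile C: need g' = 0⊕2 = 2. Options: 9−2→G=1, 9−6→G=1. Hits: 0.

3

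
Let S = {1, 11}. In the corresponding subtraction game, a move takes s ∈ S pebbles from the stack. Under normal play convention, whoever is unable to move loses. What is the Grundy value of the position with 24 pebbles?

G(0) = 0
G(1) = mex{0} = 1
G(2) = mex{1} = 0
G(3) = mex{0} = 1
G(4) = mex{1} = 0
G(5) = mex{0} = 1
G(6) = mex{1} = 0
G(7) = mex{0} = 1
G(8) = mex{1} = 0
G(9) = mex{0} = 1
G(10) = mex{1} = 0
G(11) = mex{0,0} = 1
G(12) = mex{1,1} = 0
G(13) = mex{0,0} = 1
G(14) = mex{1,1} = 0
G(15) = mex{0,0} = 1
G(16) = mex{1,1} = 0
G(17) = mex{0,0} = 1
G(18) = mex{1,1} = 0
G(19) = mex{0,0} = 1
G(20) = mex{1,1} = 0
G(21) = mex{0,0} = 1
G(22) = mex{1,1} = 0
G(23) = mex{0,0} = 1
G(24) = mex{1,1} = 0

0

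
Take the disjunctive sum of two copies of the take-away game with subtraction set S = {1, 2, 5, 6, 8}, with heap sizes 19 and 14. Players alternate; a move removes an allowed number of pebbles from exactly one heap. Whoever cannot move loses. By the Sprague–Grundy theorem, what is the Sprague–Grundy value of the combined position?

2

All heaps use S = {1, 2, 5, 6, 8}:
G(0) = 0
G(1) = mex{0} = 1
G(2) = mex{1,0} = 2
G(3) = mex{2,1} = 0
G(4) = mex{0,2} = 1
G(5) = mex{1,0,0} = 2
G(6) = mex{2,1,1,0} = 3
G(7) = mex{3,2,2,1} = 0
G(8) = mex{0,3,0,2,0} = 1
G(9) = mex{1,0,1,0,1} = 2
G(10) = mex{2,1,2,1,2} = 0
G(11) = mex{0,2,3,2,0} = 1
G(12) = mex{1,0,0,3,1} = 2
G(13) = mex{2,1,1,0,2} = 3
G(14) = mex{3,2,2,1,3} = 0
G(15) = mex{0,3,0,2,0} = 1
G(16) = mex{1,0,1,0,1} = 2
G(17) = mex{2,1,2,1,2} = 0
G(18) = mex{0,2,3,2,0} = 1
G(19) = mex{1,0,0,3,1} = 2
Heap A: G(19) = 2.
Heap B: G(14) = 0.
Combined Grundy value = 2 ⊕ 0 = 2.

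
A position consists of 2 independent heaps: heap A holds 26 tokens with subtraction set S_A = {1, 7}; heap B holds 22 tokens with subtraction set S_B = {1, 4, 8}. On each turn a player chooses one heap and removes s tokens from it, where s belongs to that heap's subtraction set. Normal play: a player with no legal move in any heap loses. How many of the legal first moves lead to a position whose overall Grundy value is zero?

Heap A, S = {1, 7}:
G(0) = 0
G(1) = mex{0} = 1
G(2) = mex{1} = 0
G(3) = mex{0} = 1
G(4) = mex{1} = 0
G(5) = mex{0} = 1
G(6) = mex{1} = 0
G(7) = mex{0,0} = 1
G(8) = mex{1,1} = 0
G(9) = mex{0,0} = 1
G(10) = mex{1,1} = 0
G(11) = mex{0,0} = 1
G(12) = mex{1,1} = 0
G(13) = mex{0,0} = 1
G(14) = mex{1,1} = 0
G(15) = mex{0,0} = 1
G(16) = mex{1,1} = 0
G(17) = mex{0,0} = 1
G(18) = mex{1,1} = 0
G(19) = mex{0,0} = 1
G(20) = mex{1,1} = 0
G(21) = mex{0,0} = 1
G(22) = mex{1,1} = 0
G(23) = mex{0,0} = 1
G(24) = mex{1,1} = 0
G(25) = mex{0,0} = 1
G(26) = mex{1,1} = 0
G_A(26) = 0.
Heap B, S = {1, 4, 8}:
G(0) = 0
G(1) = mex{0} = 1
G(2) = mex{1} = 0
G(3) = mex{0} = 1
G(4) = mex{1,0} = 2
G(5) = mex{2,1} = 0
G(6) = mex{0,0} = 1
G(7) = mex{1,1} = 0
G(8) = mex{0,2,0} = 1
G(9) = mex{1,0,1} = 2
G(10) = mex{2,1,0} = 3
G(11) = mex{3,0,1} = 2
G(12) = mex{2,1,2} = 0
G(13) = mex{0,2,0} = 1
G(14) = mex{1,3,1} = 0
G(15) = mex{0,2,0} = 1
G(16) = mex{1,0,1} = 2
G(17) = mex{2,1,2} = 0
G(18) = mex{0,0,3} = 1
G(19) = mex{1,1,2} = 0
G(20) = mex{0,2,0} = 1
G(21) = mex{1,0,1} = 2
G(22) = mex{2,1,0} = 3
G_B(22) = 3.
Combined Grundy value = 0 ⊕ 3 = 3.
A winning move leaves total XOR = 0, i.e. changes one component's Grundy value g to g ⊕ X where X is the current total.
Heap A: need g' = 0⊕3 = 3. Options: 26−1→G=1, 26−7→G=1. Hits: 0.
Heap B: need g' = 3⊕3 = 0. Options: 22−1→G=2, 22−4→G=1, 22−8→G=0. Hits: 1.

1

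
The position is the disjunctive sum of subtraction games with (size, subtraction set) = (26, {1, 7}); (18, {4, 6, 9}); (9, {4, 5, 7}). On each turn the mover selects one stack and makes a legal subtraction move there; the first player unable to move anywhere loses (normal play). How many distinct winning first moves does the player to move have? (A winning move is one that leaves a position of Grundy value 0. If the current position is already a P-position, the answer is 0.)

Stack A, S = {1, 7}:
G(0) = 0
G(1) = mex{0} = 1
G(2) = mex{1} = 0
G(3) = mex{0} = 1
G(4) = mex{1} = 0
G(5) = mex{0} = 1
G(6) = mex{1} = 0
G(7) = mex{0,0} = 1
G(8) = mex{1,1} = 0
G(9) = mex{0,0} = 1
G(10) = mex{1,1} = 0
G(11) = mex{0,0} = 1
G(12) = mex{1,1} = 0
G(13) = mex{0,0} = 1
G(14) = mex{1,1} = 0
G(15) = mex{0,0} = 1
G(16) = mex{1,1} = 0
G(17) = mex{0,0} = 1
G(18) = mex{1,1} = 0
G(19) = mex{0,0} = 1
G(20) = mex{1,1} = 0
G(21) = mex{0,0} = 1
G(22) = mex{1,1} = 0
G(23) = mex{0,0} = 1
G(24) = mex{1,1} = 0
G(25) = mex{0,0} = 1
G(26) = mex{1,1} = 0
G_A(26) = 0.
Stack B, S = {4, 6, 9}:
G(0) = 0
G(1) = mex{} = 0
G(2) = mex{} = 0
G(3) = mex{} = 0
G(4) = mex{0} = 1
G(5) = mex{0} = 1
G(6) = mex{0,0} = 1
G(7) = mex{0,0} = 1
G(8) = mex{1,0} = 2
G(9) = mex{1,0,0} = 2
G(10) = mex{1,1,0} = 2
G(11) = mex{1,1,0} = 2
G(12) = mex{2,1,0} = 3
G(13) = mex{2,1,1} = 0
G(14) = mex{2,2,1} = 0
G(15) = mex{2,2,1} = 0
G(16) = mex{3,2,1} = 0
G(17) = mex{0,2,2} = 1
G(18) = mex{0,3,2} = 1
G_B(18) = 1.
Stack C, S = {4, 5, 7}:
G(0) = 0
G(1) = mex{} = 0
G(2) = mex{} = 0
G(3) = mex{} = 0
G(4) = mex{0} = 1
G(5) = mex{0,0} = 1
G(6) = mex{0,0} = 1
G(7) = mex{0,0,0} = 1
G(8) = mex{1,0,0} = 2
G(9) = mex{1,1,0} = 2
G_C(9) = 2.
Combined Grundy value = 0 ⊕ 1 ⊕ 2 = 3.
A winning move leaves total XOR = 0, i.e. changes one component's Grundy value g to g ⊕ X where X is the current total.
Stack A: need g' = 0⊕3 = 3. Options: 26−1→G=1, 26−7→G=1. Hits: 0.
Stack B: need g' = 1⊕3 = 2. Options: 18−4→G=0, 18−6→G=3, 18−9→G=2. Hits: 1.
Stack C: need g' = 2⊕3 = 1. Options: 9−4→G=1, 9−5→G=1, 9−7→G=0. Hits: 2.

3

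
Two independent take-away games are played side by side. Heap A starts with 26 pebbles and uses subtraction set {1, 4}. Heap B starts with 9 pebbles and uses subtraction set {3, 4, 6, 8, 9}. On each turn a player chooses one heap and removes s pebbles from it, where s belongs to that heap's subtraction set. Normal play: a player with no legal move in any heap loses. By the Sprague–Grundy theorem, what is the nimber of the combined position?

2

Heap A, S = {1, 4}:
G(0) = 0
G(1) = mex{0} = 1
G(2) = mex{1} = 0
G(3) = mex{0} = 1
G(4) = mex{1,0} = 2
G(5) = mex{2,1} = 0
G(6) = mex{0,0} = 1
G(7) = mex{1,1} = 0
G(8) = mex{0,2} = 1
G(9) = mex{1,0} = 2
G(10) = mex{2,1} = 0
G(11) = mex{0,0} = 1
G(12) = mex{1,1} = 0
G(13) = mex{0,2} = 1
G(14) = mex{1,0} = 2
G(15) = mex{2,1} = 0
G(16) = mex{0,0} = 1
G(17) = mex{1,1} = 0
G(18) = mex{0,2} = 1
G(19) = mex{1,0} = 2
G(20) = mex{2,1} = 0
G(21) = mex{0,0} = 1
G(22) = mex{1,1} = 0
G(23) = mex{0,2} = 1
G(24) = mex{1,0} = 2
G(25) = mex{2,1} = 0
G(26) = mex{0,0} = 1
G_A(26) = 1.
Heap B, S = {3, 4, 6, 8, 9}:
G(0) = 0
G(1) = mex{} = 0
G(2) = mex{} = 0
G(3) = mex{0} = 1
G(4) = mex{0,0} = 1
G(5) = mex{0,0} = 1
G(6) = mex{1,0,0} = 2
G(7) = mex{1,1,0} = 2
G(8) = mex{1,1,0,0} = 2
G(9) = mex{2,1,1,0,0} = 3
G_B(9) = 3.
Combined Grundy value = 1 ⊕ 3 = 2.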